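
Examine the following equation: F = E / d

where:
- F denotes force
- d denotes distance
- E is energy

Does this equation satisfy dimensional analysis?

Yes

F (force) has dimensions [L M T^-2].
d (distance) has dimensions [L].
E (energy) has dimensions [L^2 M T^-2].

Left side: [L M T^-2]
Right side: [L M T^-2]

Both sides have the same dimensions, so the equation is dimensionally consistent.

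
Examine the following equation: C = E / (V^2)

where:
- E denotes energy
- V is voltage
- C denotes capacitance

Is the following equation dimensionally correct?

Yes

E (energy) has dimensions [L^2 M T^-2].
V (voltage) has dimensions [I^-1 L^2 M T^-3].
C (capacitance) has dimensions [I^2 L^-2 M^-1 T^4].

Left side: [I^2 L^-2 M^-1 T^4]
Right side: [I^2 L^-2 M^-1 T^4]

Both sides have the same dimensions, so the equation is dimensionally consistent.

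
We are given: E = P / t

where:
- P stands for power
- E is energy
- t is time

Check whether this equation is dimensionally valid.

No

P (power) has dimensions [L^2 M T^-3].
E (energy) has dimensions [L^2 M T^-2].
t (time) has dimensions [T].

Left side: [L^2 M T^-2]
Right side: [L^2 M T^-4]

The two sides have different dimensions, so the equation is NOT dimensionally consistent.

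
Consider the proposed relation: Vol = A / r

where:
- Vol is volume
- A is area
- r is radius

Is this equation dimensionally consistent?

No

Vol (volume) has dimensions [L^3].
A (area) has dimensions [L^2].
r (radius) has dimensions [L].

Left side: [L^3]
Right side: [L]

The two sides have different dimensions, so the equation is NOT dimensionally consistent.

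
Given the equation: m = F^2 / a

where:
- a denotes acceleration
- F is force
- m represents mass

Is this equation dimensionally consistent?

No

a (acceleration) has dimensions [L T^-2].
F (force) has dimensions [L M T^-2].
m (mass) has dimensions [M].

Left side: [M]
Right side: [L M^2 T^-2]

The two sides have different dimensions, so the equation is NOT dimensionally consistent.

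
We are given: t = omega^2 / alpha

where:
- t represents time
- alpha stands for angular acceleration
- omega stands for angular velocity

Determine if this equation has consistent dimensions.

No

t (time) has dimensions [T].
alpha (angular acceleration) has dimensions [T^-2].
omega (angular velocity) has dimensions [T^-1].

Left side: [T]
Right side: [dimensionless]

The two sides have different dimensions, so the equation is NOT dimensionally consistent.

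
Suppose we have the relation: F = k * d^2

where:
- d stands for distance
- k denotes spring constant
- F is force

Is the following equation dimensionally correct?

No

d (distance) has dimensions [L].
k (spring constant) has dimensions [M T^-2].
F (force) has dimensions [L M T^-2].

Left side: [L M T^-2]
Right side: [L^2 M T^-2]

The two sides have different dimensions, so the equation is NOT dimensionally consistent.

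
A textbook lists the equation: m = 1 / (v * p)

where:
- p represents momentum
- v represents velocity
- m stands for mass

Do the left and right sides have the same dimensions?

No

p (momentum) has dimensions [L M T^-1].
v (velocity) has dimensions [L T^-1].
m (mass) has dimensions [M].

Left side: [M]
Right side: [L^-2 M^-1 T^2]

The two sides have different dimensions, so the equation is NOT dimensionally consistent.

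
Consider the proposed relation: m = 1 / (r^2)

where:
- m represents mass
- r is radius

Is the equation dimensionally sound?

No

m (mass) has dimensions [M].
r (radius) has dimensions [L].

Left side: [M]
Right side: [L^-2]

The two sides have different dimensions, so the equation is NOT dimensionally consistent.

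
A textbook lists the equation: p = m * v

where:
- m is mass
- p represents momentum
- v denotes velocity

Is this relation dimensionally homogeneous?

Yes

m (mass) has dimensions [M].
p (momentum) has dimensions [L M T^-1].
v (velocity) has dimensions [L T^-1].

Left side: [L M T^-1]
Right side: [L M T^-1]

Both sides have the same dimensions, so the equation is dimensionally consistent.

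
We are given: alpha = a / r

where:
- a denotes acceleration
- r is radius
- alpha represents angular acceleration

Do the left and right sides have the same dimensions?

Yes

a (acceleration) has dimensions [L T^-2].
r (radius) has dimensions [L].
alpha (angular acceleration) has dimensions [T^-2].

Left side: [T^-2]
Right side: [T^-2]

Both sides have the same dimensions, so the equation is dimensionally consistent.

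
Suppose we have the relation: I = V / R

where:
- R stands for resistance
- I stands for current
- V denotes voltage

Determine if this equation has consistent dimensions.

Yes

R (resistance) has dimensions [I^-2 L^2 M T^-3].
I (current) has dimensions [I].
V (voltage) has dimensions [I^-1 L^2 M T^-3].

Left side: [I]
Right side: [I]

Both sides have the same dimensions, so the equation is dimensionally consistent.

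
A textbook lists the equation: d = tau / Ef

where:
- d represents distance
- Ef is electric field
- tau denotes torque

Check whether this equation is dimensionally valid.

No

d (distance) has dimensions [L].
Ef (electric field) has dimensions [I^-1 L M T^-3].
tau (torque) has dimensions [L^2 M T^-2].

Left side: [L]
Right side: [I L T]

The two sides have different dimensions, so the equation is NOT dimensionally consistent.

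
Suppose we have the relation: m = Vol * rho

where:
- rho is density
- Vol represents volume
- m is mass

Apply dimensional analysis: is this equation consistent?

Yes

rho (density) has dimensions [L^-3 M].
Vol (volume) has dimensions [L^3].
m (mass) has dimensions [M].

Left side: [M]
Right side: [M]

Both sides have the same dimensions, so the equation is dimensionally consistent.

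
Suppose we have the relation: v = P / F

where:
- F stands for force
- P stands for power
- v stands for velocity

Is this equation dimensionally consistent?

Yes

F (force) has dimensions [L M T^-2].
P (power) has dimensions [L^2 M T^-3].
v (velocity) has dimensions [L T^-1].

Left side: [L T^-1]
Right side: [L T^-1]

Both sides have the same dimensions, so the equation is dimensionally consistent.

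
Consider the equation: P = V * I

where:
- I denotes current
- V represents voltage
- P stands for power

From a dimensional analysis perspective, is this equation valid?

Yes

I (current) has dimensions [I].
V (voltage) has dimensions [I^-1 L^2 M T^-3].
P (power) has dimensions [L^2 M T^-3].

Left side: [L^2 M T^-3]
Right side: [L^2 M T^-3]

Both sides have the same dimensions, so the equation is dimensionally consistent.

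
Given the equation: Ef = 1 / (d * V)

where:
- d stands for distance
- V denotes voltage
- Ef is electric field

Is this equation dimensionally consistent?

No

d (distance) has dimensions [L].
V (voltage) has dimensions [I^-1 L^2 M T^-3].
Ef (electric field) has dimensions [I^-1 L M T^-3].

Left side: [I^-1 L M T^-3]
Right side: [I L^-3 M^-1 T^3]

The two sides have different dimensions, so the equation is NOT dimensionally consistent.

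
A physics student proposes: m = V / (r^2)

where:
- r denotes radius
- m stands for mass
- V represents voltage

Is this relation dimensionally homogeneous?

No

r (radius) has dimensions [L].
m (mass) has dimensions [M].
V (voltage) has dimensions [I^-1 L^2 M T^-3].

Left side: [M]
Right side: [I^-1 M T^-3]

The two sides have different dimensions, so the equation is NOT dimensionally consistent.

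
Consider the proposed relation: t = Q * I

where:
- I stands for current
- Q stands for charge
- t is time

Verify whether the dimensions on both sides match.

No

I (current) has dimensions [I].
Q (charge) has dimensions [I T].
t (time) has dimensions [T].

Left side: [T]
Right side: [I^2 T]

The two sides have different dimensions, so the equation is NOT dimensionally consistent.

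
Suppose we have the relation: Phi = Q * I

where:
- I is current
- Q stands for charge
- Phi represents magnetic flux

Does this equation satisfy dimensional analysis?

No

I (current) has dimensions [I].
Q (charge) has dimensions [I T].
Phi (magnetic flux) has dimensions [I^-1 L^2 M T^-2].

Left side: [I^-1 L^2 M T^-2]
Right side: [I^2 T]

The two sides have different dimensions, so the equation is NOT dimensionally consistent.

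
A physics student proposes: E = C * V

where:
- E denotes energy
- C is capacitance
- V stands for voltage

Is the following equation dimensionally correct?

No

E (energy) has dimensions [L^2 M T^-2].
C (capacitance) has dimensions [I^2 L^-2 M^-1 T^4].
V (voltage) has dimensions [I^-1 L^2 M T^-3].

Left side: [L^2 M T^-2]
Right side: [I T]

The two sides have different dimensions, so the equation is NOT dimensionally consistent.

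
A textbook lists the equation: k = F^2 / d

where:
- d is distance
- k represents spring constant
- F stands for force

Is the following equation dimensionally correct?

No

d (distance) has dimensions [L].
k (spring constant) has dimensions [M T^-2].
F (force) has dimensions [L M T^-2].

Left side: [M T^-2]
Right side: [L M^2 T^-4]

The two sides have different dimensions, so the equation is NOT dimensionally consistent.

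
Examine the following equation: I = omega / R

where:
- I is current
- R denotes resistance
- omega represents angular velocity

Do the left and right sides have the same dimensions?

No

I (current) has dimensions [I].
R (resistance) has dimensions [I^-2 L^2 M T^-3].
omega (angular velocity) has dimensions [T^-1].

Left side: [I]
Right side: [I^2 L^-2 M^-1 T^2]

The two sides have different dimensions, so the equation is NOT dimensionally consistent.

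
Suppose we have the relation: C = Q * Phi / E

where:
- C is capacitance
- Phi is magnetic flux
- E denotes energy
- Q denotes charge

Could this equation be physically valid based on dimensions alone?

No

C (capacitance) has dimensions [I^2 L^-2 M^-1 T^4].
Phi (magnetic flux) has dimensions [I^-1 L^2 M T^-2].
E (energy) has dimensions [L^2 M T^-2].
Q (charge) has dimensions [I T].

Left side: [I^2 L^-2 M^-1 T^4]
Right side: [T]

The two sides have different dimensions, so the equation is NOT dimensionally consistent.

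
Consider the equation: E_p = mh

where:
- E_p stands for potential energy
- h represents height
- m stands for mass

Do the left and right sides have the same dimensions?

No

E_p (potential energy) has dimensions [L^2 M T^-2].
h (height) has dimensions [L].
m (mass) has dimensions [M].

Left side: [L^2 M T^-2]
Right side: [L M]

The two sides have different dimensions, so the equation is NOT dimensionally consistent.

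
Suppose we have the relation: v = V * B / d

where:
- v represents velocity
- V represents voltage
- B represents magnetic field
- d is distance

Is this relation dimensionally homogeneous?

No

v (velocity) has dimensions [L T^-1].
V (voltage) has dimensions [I^-1 L^2 M T^-3].
B (magnetic field) has dimensions [I^-1 M T^-2].
d (distance) has dimensions [L].

Left side: [L T^-1]
Right side: [I^-2 L M^2 T^-5]

The two sides have different dimensions, so the equation is NOT dimensionally consistent.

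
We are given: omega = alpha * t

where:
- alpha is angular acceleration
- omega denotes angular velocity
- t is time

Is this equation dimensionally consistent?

Yes

alpha (angular acceleration) has dimensions [T^-2].
omega (angular velocity) has dimensions [T^-1].
t (time) has dimensions [T].

Left side: [T^-1]
Right side: [T^-1]

Both sides have the same dimensions, so the equation is dimensionally consistent.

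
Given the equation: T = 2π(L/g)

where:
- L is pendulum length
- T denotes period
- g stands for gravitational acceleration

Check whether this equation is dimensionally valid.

No

L (pendulum length) has dimensions [L].
T (period) has dimensions [T].
g (gravitational acceleration) has dimensions [L T^-2].

Left side: [T]
Right side: [T^2]

The two sides have different dimensions, so the equation is NOT dimensionally consistent.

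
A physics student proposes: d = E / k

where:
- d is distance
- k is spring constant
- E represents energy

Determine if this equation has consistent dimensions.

No

d (distance) has dimensions [L].
k (spring constant) has dimensions [M T^-2].
E (energy) has dimensions [L^2 M T^-2].

Left side: [L]
Right side: [L^2]

The two sides have different dimensions, so the equation is NOT dimensionally consistent.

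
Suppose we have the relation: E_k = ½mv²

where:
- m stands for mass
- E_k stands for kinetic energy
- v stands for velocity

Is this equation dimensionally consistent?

Yes

m (mass) has dimensions [M].
E_k (kinetic energy) has dimensions [L^2 M T^-2].
v (velocity) has dimensions [L T^-1].

Left side: [L^2 M T^-2]
Right side: [L^2 M T^-2]

Both sides have the same dimensions, so the equation is dimensionally consistent.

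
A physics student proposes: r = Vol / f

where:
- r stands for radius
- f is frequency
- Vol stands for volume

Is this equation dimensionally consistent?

No

r (radius) has dimensions [L].
f (frequency) has dimensions [T^-1].
Vol (volume) has dimensions [L^3].

Left side: [L]
Right side: [L^3 T]

The two sides have different dimensions, so the equation is NOT dimensionally consistent.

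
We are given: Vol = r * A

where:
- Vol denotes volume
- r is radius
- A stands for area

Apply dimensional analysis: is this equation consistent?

Yes

Vol (volume) has dimensions [L^3].
r (radius) has dimensions [L].
A (area) has dimensions [L^2].

Left side: [L^3]
Right side: [L^3]

Both sides have the same dimensions, so the equation is dimensionally consistent.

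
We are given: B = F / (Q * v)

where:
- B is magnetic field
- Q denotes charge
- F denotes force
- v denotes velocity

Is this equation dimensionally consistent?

Yes

B (magnetic field) has dimensions [I^-1 M T^-2].
Q (charge) has dimensions [I T].
F (force) has dimensions [L M T^-2].
v (velocity) has dimensions [L T^-1].

Left side: [I^-1 M T^-2]
Right side: [I^-1 M T^-2]

Both sides have the same dimensions, so the equation is dimensionally consistent.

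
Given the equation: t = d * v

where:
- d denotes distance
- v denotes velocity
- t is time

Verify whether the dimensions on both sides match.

No

d (distance) has dimensions [L].
v (velocity) has dimensions [L T^-1].
t (time) has dimensions [T].

Left side: [T]
Right side: [L^2 T^-1]

The two sides have different dimensions, so the equation is NOT dimensionally consistent.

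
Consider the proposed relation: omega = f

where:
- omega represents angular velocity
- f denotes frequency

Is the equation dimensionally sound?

Yes

omega (angular velocity) has dimensions [T^-1].
f (frequency) has dimensions [T^-1].

Left side: [T^-1]
Right side: [T^-1]

Both sides have the same dimensions, so the equation is dimensionally consistent.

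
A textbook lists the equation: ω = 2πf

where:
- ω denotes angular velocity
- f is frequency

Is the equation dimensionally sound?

Yes

ω (angular velocity) has dimensions [T^-1].
f (frequency) has dimensions [T^-1].

Left side: [T^-1]
Right side: [T^-1]

Both sides have the same dimensions, so the equation is dimensionally consistent.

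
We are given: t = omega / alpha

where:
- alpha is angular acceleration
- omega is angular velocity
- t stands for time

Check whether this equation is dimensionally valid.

Yes

alpha (angular acceleration) has dimensions [T^-2].
omega (angular velocity) has dimensions [T^-1].
t (time) has dimensions [T].

Left side: [T]
Right side: [T]

Both sides have the same dimensions, so the equation is dimensionally consistent.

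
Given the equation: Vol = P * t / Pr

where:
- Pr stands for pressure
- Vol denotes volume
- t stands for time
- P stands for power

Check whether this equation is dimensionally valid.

Yes

Pr (pressure) has dimensions [L^-1 M T^-2].
Vol (volume) has dimensions [L^3].
t (time) has dimensions [T].
P (power) has dimensions [L^2 M T^-3].

Left side: [L^3]
Right side: [L^3]

Both sides have the same dimensions, so the equation is dimensionally consistent.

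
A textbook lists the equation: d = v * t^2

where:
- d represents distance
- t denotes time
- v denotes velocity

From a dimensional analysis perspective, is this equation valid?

No

d (distance) has dimensions [L].
t (time) has dimensions [T].
v (velocity) has dimensions [L T^-1].

Left side: [L]
Right side: [L T]

The two sides have different dimensions, so the equation is NOT dimensionally consistent.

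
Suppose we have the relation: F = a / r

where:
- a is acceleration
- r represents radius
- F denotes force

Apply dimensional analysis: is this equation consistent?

No

a (acceleration) has dimensions [L T^-2].
r (radius) has dimensions [L].
F (force) has dimensions [L M T^-2].

Left side: [L M T^-2]
Right side: [T^-2]

The two sides have different dimensions, so the equation is NOT dimensionally consistent.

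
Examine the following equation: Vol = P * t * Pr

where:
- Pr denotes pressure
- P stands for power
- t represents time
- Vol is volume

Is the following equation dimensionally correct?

No

Pr (pressure) has dimensions [L^-1 M T^-2].
P (power) has dimensions [L^2 M T^-3].
t (time) has dimensions [T].
Vol (volume) has dimensions [L^3].

Left side: [L^3]
Right side: [L M^2 T^-4]

The two sides have different dimensions, so the equation is NOT dimensionally consistent.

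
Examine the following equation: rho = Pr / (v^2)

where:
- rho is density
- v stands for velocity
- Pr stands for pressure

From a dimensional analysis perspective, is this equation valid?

Yes

rho (density) has dimensions [L^-3 M].
v (velocity) has dimensions [L T^-1].
Pr (pressure) has dimensions [L^-1 M T^-2].

Left side: [L^-3 M]
Right side: [L^-3 M]

Both sides have the same dimensions, so the equation is dimensionally consistent.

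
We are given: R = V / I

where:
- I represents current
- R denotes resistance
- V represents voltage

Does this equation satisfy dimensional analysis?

Yes

I (current) has dimensions [I].
R (resistance) has dimensions [I^-2 L^2 M T^-3].
V (voltage) has dimensions [I^-1 L^2 M T^-3].

Left side: [I^-2 L^2 M T^-3]
Right side: [I^-2 L^2 M T^-3]

Both sides have the same dimensions, so the equation is dimensionally consistent.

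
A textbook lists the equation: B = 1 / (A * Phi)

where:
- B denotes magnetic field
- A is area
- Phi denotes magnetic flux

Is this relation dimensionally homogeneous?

No

B (magnetic field) has dimensions [I^-1 M T^-2].
A (area) has dimensions [L^2].
Phi (magnetic flux) has dimensions [I^-1 L^2 M T^-2].

Left side: [I^-1 M T^-2]
Right side: [I L^-4 M^-1 T^2]

The two sides have different dimensions, so the equation is NOT dimensionally consistent.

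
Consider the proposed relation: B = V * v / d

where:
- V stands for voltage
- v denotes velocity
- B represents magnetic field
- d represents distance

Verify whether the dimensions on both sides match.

No

V (voltage) has dimensions [I^-1 L^2 M T^-3].
v (velocity) has dimensions [L T^-1].
B (magnetic field) has dimensions [I^-1 M T^-2].
d (distance) has dimensions [L].

Left side: [I^-1 M T^-2]
Right side: [I^-1 L^2 M T^-4]

The two sides have different dimensions, so the equation is NOT dimensionally consistent.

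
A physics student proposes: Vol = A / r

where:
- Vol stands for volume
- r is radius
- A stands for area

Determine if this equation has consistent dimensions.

No

Vol (volume) has dimensions [L^3].
r (radius) has dimensions [L].
A (area) has dimensions [L^2].

Left side: [L^3]
Right side: [L]

The two sides have different dimensions, so the equation is NOT dimensionally consistent.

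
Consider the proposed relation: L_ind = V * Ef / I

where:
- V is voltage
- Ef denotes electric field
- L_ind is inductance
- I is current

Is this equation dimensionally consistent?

No

V (voltage) has dimensions [I^-1 L^2 M T^-3].
Ef (electric field) has dimensions [I^-1 L M T^-3].
L_ind (inductance) has dimensions [I^-2 L^2 M T^-2].
I (current) has dimensions [I].

Left side: [I^-2 L^2 M T^-2]
Right side: [I^-3 L^3 M^2 T^-6]

The two sides have different dimensions, so the equation is NOT dimensionally consistent.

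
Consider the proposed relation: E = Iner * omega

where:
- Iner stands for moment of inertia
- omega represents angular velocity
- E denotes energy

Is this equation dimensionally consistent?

No

Iner (moment of inertia) has dimensions [L^2 M].
omega (angular velocity) has dimensions [T^-1].
E (energy) has dimensions [L^2 M T^-2].

Left side: [L^2 M T^-2]
Right side: [L^2 M T^-1]

The two sides have different dimensions, so the equation is NOT dimensionally consistent.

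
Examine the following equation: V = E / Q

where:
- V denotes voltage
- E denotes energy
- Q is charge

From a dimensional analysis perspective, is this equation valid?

Yes

V (voltage) has dimensions [I^-1 L^2 M T^-3].
E (energy) has dimensions [L^2 M T^-2].
Q (charge) has dimensions [I T].

Left side: [I^-1 L^2 M T^-3]
Right side: [I^-1 L^2 M T^-3]

Both sides have the same dimensions, so the equation is dimensionally consistent.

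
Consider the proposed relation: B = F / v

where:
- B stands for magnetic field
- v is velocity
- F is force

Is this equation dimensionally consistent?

No

B (magnetic field) has dimensions [I^-1 M T^-2].
v (velocity) has dimensions [L T^-1].
F (force) has dimensions [L M T^-2].

Left side: [I^-1 M T^-2]
Right side: [M T^-1]

The two sides have different dimensions, so the equation is NOT dimensionally consistent.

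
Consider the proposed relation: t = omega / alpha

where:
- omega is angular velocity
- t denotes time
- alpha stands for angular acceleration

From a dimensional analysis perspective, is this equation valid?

Yes

omega (angular velocity) has dimensions [T^-1].
t (time) has dimensions [T].
alpha (angular acceleration) has dimensions [T^-2].

Left side: [T]
Right side: [T]

Both sides have the same dimensions, so the equation is dimensionally consistent.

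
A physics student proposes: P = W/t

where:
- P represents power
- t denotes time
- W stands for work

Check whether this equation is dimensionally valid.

Yes

P (power) has dimensions [L^2 M T^-3].
t (time) has dimensions [T].
W (work) has dimensions [L^2 M T^-2].

Left side: [L^2 M T^-3]
Right side: [L^2 M T^-3]

Both sides have the same dimensions, so the equation is dimensionally consistent.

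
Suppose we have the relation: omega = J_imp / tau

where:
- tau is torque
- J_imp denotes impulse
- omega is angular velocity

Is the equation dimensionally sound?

No

tau (torque) has dimensions [L^2 M T^-2].
J_imp (impulse) has dimensions [L M T^-1].
omega (angular velocity) has dimensions [T^-1].

Left side: [T^-1]
Right side: [L^-1 T]

The two sides have different dimensions, so the equation is NOT dimensionally consistent.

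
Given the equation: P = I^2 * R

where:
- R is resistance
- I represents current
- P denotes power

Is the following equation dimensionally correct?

Yes

R (resistance) has dimensions [I^-2 L^2 M T^-3].
I (current) has dimensions [I].
P (power) has dimensions [L^2 M T^-3].

Left side: [L^2 M T^-3]
Right side: [L^2 M T^-3]

Both sides have the same dimensions, so the equation is dimensionally consistent.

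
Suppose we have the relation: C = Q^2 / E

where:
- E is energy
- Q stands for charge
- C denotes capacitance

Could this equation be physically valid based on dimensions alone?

Yes

E (energy) has dimensions [L^2 M T^-2].
Q (charge) has dimensions [I T].
C (capacitance) has dimensions [I^2 L^-2 M^-1 T^4].

Left side: [I^2 L^-2 M^-1 T^4]
Right side: [I^2 L^-2 M^-1 T^4]

Both sides have the same dimensions, so the equation is dimensionally consistent.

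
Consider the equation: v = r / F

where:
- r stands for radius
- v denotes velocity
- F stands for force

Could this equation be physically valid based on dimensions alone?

No

r (radius) has dimensions [L].
v (velocity) has dimensions [L T^-1].
F (force) has dimensions [L M T^-2].

Left side: [L T^-1]
Right side: [M^-1 T^2]

The two sides have different dimensions, so the equation is NOT dimensionally consistent.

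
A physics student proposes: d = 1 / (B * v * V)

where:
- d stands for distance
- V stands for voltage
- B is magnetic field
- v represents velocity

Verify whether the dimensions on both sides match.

No

d (distance) has dimensions [L].
V (voltage) has dimensions [I^-1 L^2 M T^-3].
B (magnetic field) has dimensions [I^-1 M T^-2].
v (velocity) has dimensions [L T^-1].

Left side: [L]
Right side: [I^2 L^-3 M^-2 T^6]

The two sides have different dimensions, so the equation is NOT dimensionally consistent.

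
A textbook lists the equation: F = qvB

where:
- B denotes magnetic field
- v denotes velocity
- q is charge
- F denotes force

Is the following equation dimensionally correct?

Yes

B (magnetic field) has dimensions [I^-1 M T^-2].
v (velocity) has dimensions [L T^-1].
q (charge) has dimensions [I T].
F (force) has dimensions [L M T^-2].

Left side: [L M T^-2]
Right side: [L M T^-2]

Both sides have the same dimensions, so the equation is dimensionally consistent.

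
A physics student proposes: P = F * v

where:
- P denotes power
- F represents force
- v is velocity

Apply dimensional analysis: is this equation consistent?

Yes

P (power) has dimensions [L^2 M T^-3].
F (force) has dimensions [L M T^-2].
v (velocity) has dimensions [L T^-1].

Left side: [L^2 M T^-3]
Right side: [L^2 M T^-3]

Both sides have the same dimensions, so the equation is dimensionally consistent.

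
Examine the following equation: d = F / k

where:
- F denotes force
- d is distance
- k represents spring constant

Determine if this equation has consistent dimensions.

Yes

F (force) has dimensions [L M T^-2].
d (distance) has dimensions [L].
k (spring constant) has dimensions [M T^-2].

Left side: [L]
Right side: [L]

Both sides have the same dimensions, so the equation is dimensionally consistent.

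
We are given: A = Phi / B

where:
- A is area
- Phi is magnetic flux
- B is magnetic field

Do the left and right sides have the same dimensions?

Yes

A (area) has dimensions [L^2].
Phi (magnetic flux) has dimensions [I^-1 L^2 M T^-2].
B (magnetic field) has dimensions [I^-1 M T^-2].

Left side: [L^2]
Right side: [L^2]

Both sides have the same dimensions, so the equation is dimensionally consistent.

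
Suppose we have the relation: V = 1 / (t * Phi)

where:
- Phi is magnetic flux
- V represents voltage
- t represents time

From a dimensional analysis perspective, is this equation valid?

No

Phi (magnetic flux) has dimensions [I^-1 L^2 M T^-2].
V (voltage) has dimensions [I^-1 L^2 M T^-3].
t (time) has dimensions [T].

Left side: [I^-1 L^2 M T^-3]
Right side: [I L^-2 M^-1 T]

The two sides have different dimensions, so the equation is NOT dimensionally consistent.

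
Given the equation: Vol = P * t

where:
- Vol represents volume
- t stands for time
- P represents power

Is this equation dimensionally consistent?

No

Vol (volume) has dimensions [L^3].
t (time) has dimensions [T].
P (power) has dimensions [L^2 M T^-3].

Left side: [L^3]
Right side: [L^2 M T^-2]

The two sides have different dimensions, so the equation is NOT dimensionally consistent.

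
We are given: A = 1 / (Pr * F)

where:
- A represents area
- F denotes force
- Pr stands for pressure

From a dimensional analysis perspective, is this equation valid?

No

A (area) has dimensions [L^2].
F (force) has dimensions [L M T^-2].
Pr (pressure) has dimensions [L^-1 M T^-2].

Left side: [L^2]
Right side: [M^-2 T^4]

The two sides have different dimensions, so the equation is NOT dimensionally consistent.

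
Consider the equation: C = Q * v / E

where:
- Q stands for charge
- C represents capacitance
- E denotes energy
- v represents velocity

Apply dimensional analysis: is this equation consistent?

No

Q (charge) has dimensions [I T].
C (capacitance) has dimensions [I^2 L^-2 M^-1 T^4].
E (energy) has dimensions [L^2 M T^-2].
v (velocity) has dimensions [L T^-1].

Left side: [I^2 L^-2 M^-1 T^4]
Right side: [I L^-1 M^-1 T^2]

The two sides have different dimensions, so the equation is NOT dimensionally consistent.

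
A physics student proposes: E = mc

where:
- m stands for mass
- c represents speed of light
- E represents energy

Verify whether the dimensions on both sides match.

No

m (mass) has dimensions [M].
c (speed of light) has dimensions [L T^-1].
E (energy) has dimensions [L^2 M T^-2].

Left side: [L^2 M T^-2]
Right side: [L M T^-1]

The two sides have different dimensions, so the equation is NOT dimensionally consistent.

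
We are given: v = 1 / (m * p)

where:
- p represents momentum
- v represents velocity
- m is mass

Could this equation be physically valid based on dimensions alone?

No

p (momentum) has dimensions [L M T^-1].
v (velocity) has dimensions [L T^-1].
m (mass) has dimensions [M].

Left side: [L T^-1]
Right side: [L^-1 M^-2 T]

The two sides have different dimensions, so the equation is NOT dimensionally consistent.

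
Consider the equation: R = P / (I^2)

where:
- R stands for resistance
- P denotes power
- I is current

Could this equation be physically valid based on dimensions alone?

Yes

R (resistance) has dimensions [I^-2 L^2 M T^-3].
P (power) has dimensions [L^2 M T^-3].
I (current) has dimensions [I].

Left side: [I^-2 L^2 M T^-3]
Right side: [I^-2 L^2 M T^-3]

Both sides have the same dimensions, so the equation is dimensionally consistent.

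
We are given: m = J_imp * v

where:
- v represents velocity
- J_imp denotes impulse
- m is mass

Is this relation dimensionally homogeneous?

No

v (velocity) has dimensions [L T^-1].
J_imp (impulse) has dimensions [L M T^-1].
m (mass) has dimensions [M].

Left side: [M]
Right side: [L^2 M T^-2]

The two sides have different dimensions, so the equation is NOT dimensionally consistent.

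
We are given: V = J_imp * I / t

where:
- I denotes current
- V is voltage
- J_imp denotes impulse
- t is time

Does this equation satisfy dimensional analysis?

No

I (current) has dimensions [I].
V (voltage) has dimensions [I^-1 L^2 M T^-3].
J_imp (impulse) has dimensions [L M T^-1].
t (time) has dimensions [T].

Left side: [I^-1 L^2 M T^-3]
Right side: [I L M T^-2]

The two sides have different dimensions, so the equation is NOT dimensionally consistent.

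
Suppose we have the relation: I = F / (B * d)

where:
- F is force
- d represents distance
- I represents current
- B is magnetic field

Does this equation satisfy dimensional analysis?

Yes

F (force) has dimensions [L M T^-2].
d (distance) has dimensions [L].
I (current) has dimensions [I].
B (magnetic field) has dimensions [I^-1 M T^-2].

Left side: [I]
Right side: [I]

Both sides have the same dimensions, so the equation is dimensionally consistent.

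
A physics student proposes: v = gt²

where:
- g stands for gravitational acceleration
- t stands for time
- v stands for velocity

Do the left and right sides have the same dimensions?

No

g (gravitational acceleration) has dimensions [L T^-2].
t (time) has dimensions [T].
v (velocity) has dimensions [L T^-1].

Left side: [L T^-1]
Right side: [L]

The two sides have different dimensions, so the equation is NOT dimensionally consistent.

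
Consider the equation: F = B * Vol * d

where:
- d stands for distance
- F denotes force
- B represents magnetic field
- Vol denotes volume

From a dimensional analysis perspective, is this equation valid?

No

d (distance) has dimensions [L].
F (force) has dimensions [L M T^-2].
B (magnetic field) has dimensions [I^-1 M T^-2].
Vol (volume) has dimensions [L^3].

Left side: [L M T^-2]
Right side: [I^-1 L^4 M T^-2]

The two sides have different dimensions, so the equation is NOT dimensionally consistent.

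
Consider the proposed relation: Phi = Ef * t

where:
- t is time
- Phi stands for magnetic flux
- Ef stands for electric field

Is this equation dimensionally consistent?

No

t (time) has dimensions [T].
Phi (magnetic flux) has dimensions [I^-1 L^2 M T^-2].
Ef (electric field) has dimensions [I^-1 L M T^-3].

Left side: [I^-1 L^2 M T^-2]
Right side: [I^-1 L M T^-2]

The two sides have different dimensions, so the equation is NOT dimensionally consistent.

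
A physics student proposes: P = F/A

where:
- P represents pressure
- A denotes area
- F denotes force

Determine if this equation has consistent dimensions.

Yes

P (pressure) has dimensions [L^-1 M T^-2].
A (area) has dimensions [L^2].
F (force) has dimensions [L M T^-2].

Left side: [L^-1 M T^-2]
Right side: [L^-1 M T^-2]

Both sides have the same dimensions, so the equation is dimensionally consistent.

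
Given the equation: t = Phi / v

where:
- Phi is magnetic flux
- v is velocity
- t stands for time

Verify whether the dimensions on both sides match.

No

Phi (magnetic flux) has dimensions [I^-1 L^2 M T^-2].
v (velocity) has dimensions [L T^-1].
t (time) has dimensions [T].

Left side: [T]
Right side: [I^-1 L M T^-1]

The two sides have different dimensions, so the equation is NOT dimensionally consistent.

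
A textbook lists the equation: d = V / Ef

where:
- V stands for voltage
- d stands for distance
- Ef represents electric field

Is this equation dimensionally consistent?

Yes

V (voltage) has dimensions [I^-1 L^2 M T^-3].
d (distance) has dimensions [L].
Ef (electric field) has dimensions [I^-1 L M T^-3].

Left side: [L]
Right side: [L]

Both sides have the same dimensions, so the equation is dimensionally consistent.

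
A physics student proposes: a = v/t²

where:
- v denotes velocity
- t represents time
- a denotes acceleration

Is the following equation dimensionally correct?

No

v (velocity) has dimensions [L T^-1].
t (time) has dimensions [T].
a (acceleration) has dimensions [L T^-2].

Left side: [L T^-2]
Right side: [L T^-3]

The two sides have different dimensions, so the equation is NOT dimensionally consistent.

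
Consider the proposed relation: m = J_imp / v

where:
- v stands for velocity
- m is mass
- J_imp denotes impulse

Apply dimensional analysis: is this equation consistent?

Yes

v (velocity) has dimensions [L T^-1].
m (mass) has dimensions [M].
J_imp (impulse) has dimensions [L M T^-1].

Left side: [M]
Right side: [M]

Both sides have the same dimensions, so the equation is dimensionally consistent.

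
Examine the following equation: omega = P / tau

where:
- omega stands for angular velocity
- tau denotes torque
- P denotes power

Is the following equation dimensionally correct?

Yes

omega (angular velocity) has dimensions [T^-1].
tau (torque) has dimensions [L^2 M T^-2].
P (power) has dimensions [L^2 M T^-3].

Left side: [T^-1]
Right side: [T^-1]

Both sides have the same dimensions, so the equation is dimensionally consistent.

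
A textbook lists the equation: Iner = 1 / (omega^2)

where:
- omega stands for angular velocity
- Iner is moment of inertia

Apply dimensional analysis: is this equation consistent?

No

omega (angular velocity) has dimensions [T^-1].
Iner (moment of inertia) has dimensions [L^2 M].

Left side: [L^2 M]
Right side: [T^2]

The two sides have different dimensions, so the equation is NOT dimensionally consistent.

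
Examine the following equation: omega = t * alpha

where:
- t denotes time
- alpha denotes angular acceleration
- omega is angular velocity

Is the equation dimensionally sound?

Yes

t (time) has dimensions [T].
alpha (angular acceleration) has dimensions [T^-2].
omega (angular velocity) has dimensions [T^-1].

Left side: [T^-1]
Right side: [T^-1]

Both sides have the same dimensions, so the equation is dimensionally consistent.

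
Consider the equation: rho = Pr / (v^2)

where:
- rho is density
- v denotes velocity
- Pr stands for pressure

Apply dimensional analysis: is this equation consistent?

Yes

rho (density) has dimensions [L^-3 M].
v (velocity) has dimensions [L T^-1].
Pr (pressure) has dimensions [L^-1 M T^-2].

Left side: [L^-3 M]
Right side: [L^-3 M]

Both sides have the same dimensions, so the equation is dimensionally consistent.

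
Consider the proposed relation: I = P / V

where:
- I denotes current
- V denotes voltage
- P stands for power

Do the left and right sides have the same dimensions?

Yes

I (current) has dimensions [I].
V (voltage) has dimensions [I^-1 L^2 M T^-3].
P (power) has dimensions [L^2 M T^-3].

Left side: [I]
Right side: [I]

Both sides have the same dimensions, so the equation is dimensionally consistent.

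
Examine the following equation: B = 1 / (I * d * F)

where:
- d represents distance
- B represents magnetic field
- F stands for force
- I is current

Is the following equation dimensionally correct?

No

d (distance) has dimensions [L].
B (magnetic field) has dimensions [I^-1 M T^-2].
F (force) has dimensions [L M T^-2].
I (current) has dimensions [I].

Left side: [I^-1 M T^-2]
Right side: [I^-1 L^-2 M^-1 T^2]

The two sides have different dimensions, so the equation is NOT dimensionally consistent.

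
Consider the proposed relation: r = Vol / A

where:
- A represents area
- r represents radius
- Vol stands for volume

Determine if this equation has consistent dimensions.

Yes

A (area) has dimensions [L^2].
r (radius) has dimensions [L].
Vol (volume) has dimensions [L^3].

Left side: [L]
Right side: [L]

Both sides have the same dimensions, so the equation is dimensionally consistent.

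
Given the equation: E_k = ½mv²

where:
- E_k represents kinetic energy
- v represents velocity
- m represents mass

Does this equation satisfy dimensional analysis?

Yes

E_k (kinetic energy) has dimensions [L^2 M T^-2].
v (velocity) has dimensions [L T^-1].
m (mass) has dimensions [M].

Left side: [L^2 M T^-2]
Right side: [L^2 M T^-2]

Both sides have the same dimensions, so the equation is dimensionally consistent.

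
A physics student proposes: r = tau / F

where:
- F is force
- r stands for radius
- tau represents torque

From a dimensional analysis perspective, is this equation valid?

Yes

F (force) has dimensions [L M T^-2].
r (radius) has dimensions [L].
tau (torque) has dimensions [L^2 M T^-2].

Left side: [L]
Right side: [L]

Both sides have the same dimensions, so the equation is dimensionally consistent.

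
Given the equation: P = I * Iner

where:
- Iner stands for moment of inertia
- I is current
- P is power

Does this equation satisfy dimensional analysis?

No

Iner (moment of inertia) has dimensions [L^2 M].
I (current) has dimensions [I].
P (power) has dimensions [L^2 M T^-3].

Left side: [L^2 M T^-3]
Right side: [I L^2 M]

The two sides have different dimensions, so the equation is NOT dimensionally consistent.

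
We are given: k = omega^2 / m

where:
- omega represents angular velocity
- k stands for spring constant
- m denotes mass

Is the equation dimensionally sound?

No

omega (angular velocity) has dimensions [T^-1].
k (spring constant) has dimensions [M T^-2].
m (mass) has dimensions [M].

Left side: [M T^-2]
Right side: [M^-1 T^-2]

The two sides have different dimensions, so the equation is NOT dimensionally consistent.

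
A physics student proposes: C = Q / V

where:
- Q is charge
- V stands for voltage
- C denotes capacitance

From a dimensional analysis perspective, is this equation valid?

Yes

Q (charge) has dimensions [I T].
V (voltage) has dimensions [I^-1 L^2 M T^-3].
C (capacitance) has dimensions [I^2 L^-2 M^-1 T^4].

Left side: [I^2 L^-2 M^-1 T^4]
Right side: [I^2 L^-2 M^-1 T^4]

Both sides have the same dimensions, so the equation is dimensionally consistent.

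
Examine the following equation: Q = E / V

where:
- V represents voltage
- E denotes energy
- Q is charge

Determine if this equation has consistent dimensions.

Yes

V (voltage) has dimensions [I^-1 L^2 M T^-3].
E (energy) has dimensions [L^2 M T^-2].
Q (charge) has dimensions [I T].

Left side: [I T]
Right side: [I T]

Both sides have the same dimensions, so the equation is dimensionally consistent.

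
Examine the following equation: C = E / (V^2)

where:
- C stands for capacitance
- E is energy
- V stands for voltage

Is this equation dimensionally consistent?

Yes

C (capacitance) has dimensions [I^2 L^-2 M^-1 T^4].
E (energy) has dimensions [L^2 M T^-2].
V (voltage) has dimensions [I^-1 L^2 M T^-3].

Left side: [I^2 L^-2 M^-1 T^4]
Right side: [I^2 L^-2 M^-1 T^4]

Both sides have the same dimensions, so the equation is dimensionally consistent.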